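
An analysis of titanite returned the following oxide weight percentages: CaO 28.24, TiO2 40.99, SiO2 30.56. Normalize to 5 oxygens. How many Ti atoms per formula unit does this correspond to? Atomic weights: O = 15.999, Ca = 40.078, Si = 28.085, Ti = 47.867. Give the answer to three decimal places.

CaO: 28.24/56.077 = 0.50359 mol → 0.50359 mol Ca, 0.50359 mol O.
TiO2: 40.99/79.865 = 0.51324 mol → 0.51324 mol Ti, 1.02648 mol O.
SiO2: 30.56/60.083 = 0.50863 mol → 0.50863 mol Si, 1.01726 mol O.
Total oxygen = 2.54733 mol. Normalization factor = 5/2.54733 = 1.96284.
Ti per 5 O = 0.51324 × 1.96284 = 1.007.

1.007 Ti apfu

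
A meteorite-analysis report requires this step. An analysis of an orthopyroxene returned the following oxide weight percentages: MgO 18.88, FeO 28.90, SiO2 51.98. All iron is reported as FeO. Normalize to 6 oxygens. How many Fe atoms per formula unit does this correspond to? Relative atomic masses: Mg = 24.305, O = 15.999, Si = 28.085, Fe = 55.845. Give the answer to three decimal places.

0.928 Fe apfu

MgO: 18.88/40.304 = 0.46844 mol → 0.46844 mol Mg, 0.46844 mol O.
FeO: 28.90/71.844 = 0.40226 mol → 0.40226 mol Fe, 0.40226 mol O.
SiO2: 51.98/60.083 = 0.86514 mol → 0.86514 mol Si, 1.73028 mol O.
Total oxygen = 2.60098 mol. Normalization factor = 6/2.60098 = 2.30682.
Fe per 6 O = 0.40226 × 2.30682 = 0.928.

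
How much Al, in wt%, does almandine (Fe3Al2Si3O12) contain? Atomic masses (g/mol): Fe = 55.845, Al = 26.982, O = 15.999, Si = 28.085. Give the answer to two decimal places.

Formula mass = 3×55.845 + 2×26.982 + 3×28.085 + 12×15.999 = 497.742 g/mol, of which 53.964 g is Al.
So Al makes up 53.964/497.742 = 0.1084 of the mass, i.e. 10.84%.

10.84 wt%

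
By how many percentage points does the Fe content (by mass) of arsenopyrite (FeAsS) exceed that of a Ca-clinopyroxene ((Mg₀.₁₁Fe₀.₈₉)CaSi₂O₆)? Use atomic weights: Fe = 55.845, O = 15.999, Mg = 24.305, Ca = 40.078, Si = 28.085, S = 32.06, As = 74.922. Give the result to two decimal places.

13.98 percentage points

M(FeAsS) = 162.827 g/mol, so wt% Fe = 55.845/162.827 × 100 = 34.30%.
M((Mg₀.₁₁Fe₀.₈₉)CaSi₂O₆) = 244.618 g/mol, so wt% Fe = 49.702/244.618 × 100 = 20.32%.
34.30 − 20.32 = 13.98 pp.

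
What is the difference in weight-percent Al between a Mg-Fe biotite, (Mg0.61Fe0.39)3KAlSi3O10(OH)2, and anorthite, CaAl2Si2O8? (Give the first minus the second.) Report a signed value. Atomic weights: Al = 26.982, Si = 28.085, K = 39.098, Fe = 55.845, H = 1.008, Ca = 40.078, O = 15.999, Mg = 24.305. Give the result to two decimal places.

-13.46 percentage points

First mineral: 26.982 g Al in 454.156 g formula = 5.94 wt% Al.
Second mineral: 53.964 g Al in 278.204 g formula = 19.40 wt% Al.
5.94% − 19.40% gives a difference of -13.46 percentage points.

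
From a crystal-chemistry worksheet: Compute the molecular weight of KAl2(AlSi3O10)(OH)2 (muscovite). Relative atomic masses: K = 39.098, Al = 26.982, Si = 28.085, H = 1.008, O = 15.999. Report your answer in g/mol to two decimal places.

K: 1 × 39.098 = 39.0980
Al: 3 × 26.982 = 80.9460
Si: 3 × 28.085 = 84.2550
O: 12 × 15.999 = 191.9880
H: 2 × 1.008 = 2.0160
Summing the contributions gives the formula mass.

398.30 g/mol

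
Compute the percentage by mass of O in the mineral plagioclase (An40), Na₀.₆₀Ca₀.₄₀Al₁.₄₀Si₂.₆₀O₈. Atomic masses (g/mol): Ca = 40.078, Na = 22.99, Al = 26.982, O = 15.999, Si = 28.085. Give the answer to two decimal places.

M(Na₀.₆₀Ca₀.₄₀Al₁.₄₀Si₂.₆₀O₈) = 268.613 g/mol.
O contributes 8 × 15.999 = 127.992 g per mole.
127.992/268.613 = 0.4765 → 47.65%.

47.65 mass %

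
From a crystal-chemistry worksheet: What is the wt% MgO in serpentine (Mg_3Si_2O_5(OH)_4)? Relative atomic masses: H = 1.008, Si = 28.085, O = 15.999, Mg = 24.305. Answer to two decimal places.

43.63 wt%

M(Mg_3Si_2O_5(OH)_4) = 277.108 g/mol; M(MgO) = 40.304 g/mol.
Moles MgO per formula unit = 3 Mg ÷ 1 = 3.0000.
MgO fraction = (3.0000 × 40.304) / 277.108 = 120.912/277.108 = 0.4363.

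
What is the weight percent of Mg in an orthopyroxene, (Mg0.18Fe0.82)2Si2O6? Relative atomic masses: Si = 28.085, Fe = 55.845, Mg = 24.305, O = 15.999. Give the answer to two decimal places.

3.47 weight percent

M((Mg0.18Fe0.82)2Si2O6) = 252.500 g/mol.
Mg contributes 0.36 × 24.305 = 8.750 g per mole.
8.750/252.500 = 0.0347 → 3.47%.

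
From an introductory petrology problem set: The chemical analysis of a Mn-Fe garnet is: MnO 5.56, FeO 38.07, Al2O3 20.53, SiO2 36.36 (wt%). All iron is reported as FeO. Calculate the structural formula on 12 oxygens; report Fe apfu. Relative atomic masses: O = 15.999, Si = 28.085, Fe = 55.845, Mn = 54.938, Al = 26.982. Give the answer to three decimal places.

2.625 Fe apfu

MnO: 5.56/70.937 = 0.07838 mol → 0.07838 mol Mn, 0.07838 mol O.
FeO: 38.07/71.844 = 0.52990 mol → 0.52990 mol Fe, 0.52990 mol O.
Al2O3: 20.53/101.961 = 0.20135 mol → 0.40270 mol Al, 0.60405 mol O.
SiO2: 36.36/60.083 = 0.60516 mol → 0.60516 mol Si, 1.21032 mol O.
Total oxygen = 2.42265 mol. Normalization factor = 12/2.42265 = 4.95325.
Fe per 12 O = 0.52990 × 4.95325 = 2.625.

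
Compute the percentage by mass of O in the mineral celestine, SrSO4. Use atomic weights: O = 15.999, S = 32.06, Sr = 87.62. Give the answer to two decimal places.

M(SrSO4) = 183.676 g/mol.
O contributes 4 × 15.999 = 63.996 g per mole.
63.996/183.676 = 0.3484 → 34.84%.

34.84 wt%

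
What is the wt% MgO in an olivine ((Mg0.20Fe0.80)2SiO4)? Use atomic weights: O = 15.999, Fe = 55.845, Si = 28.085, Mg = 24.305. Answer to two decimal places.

M((Mg0.20Fe0.80)2SiO4) = 191.155 g/mol; M(MgO) = 40.304 g/mol.
Moles MgO per formula unit = 0.40 Mg ÷ 1 = 0.4000.
MgO fraction = (0.4000 × 40.304) / 191.155 = 16.122/191.155 = 0.0843.

8.43 wt%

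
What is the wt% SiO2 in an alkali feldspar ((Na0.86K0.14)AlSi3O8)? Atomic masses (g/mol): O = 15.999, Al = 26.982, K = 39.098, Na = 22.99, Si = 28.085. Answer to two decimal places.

M((Na0.86K0.14)AlSi3O8) = 264.474 g/mol; M(SiO2) = 60.083 g/mol.
Moles SiO2 per formula unit = 3 Si ÷ 1 = 3.0000.
SiO2 fraction = (3.0000 × 60.083) / 264.474 = 180.249/264.474 = 0.6815.

68.15 wt%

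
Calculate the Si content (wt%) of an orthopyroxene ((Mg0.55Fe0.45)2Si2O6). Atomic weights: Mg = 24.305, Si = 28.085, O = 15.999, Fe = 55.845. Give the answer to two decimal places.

Molar mass of (Mg0.55Fe0.45)2Si2O6: 1.10*24.305 + 0.90*55.845 + 2*28.085 + 6*15.999 = 229.160 g/mol.
Mass of Si per formula unit: 2 × 28.085 = 56.170 g.
Weight fraction Si = 56.170 / 229.160 = 0.2451.

24.51 wt%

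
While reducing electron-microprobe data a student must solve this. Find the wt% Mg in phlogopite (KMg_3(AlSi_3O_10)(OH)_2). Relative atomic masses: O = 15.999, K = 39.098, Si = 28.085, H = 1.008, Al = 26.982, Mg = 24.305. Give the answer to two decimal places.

17.47 wt%

Molar mass of KMg_3(AlSi_3O_10)(OH)_2: 1*39.098 + 3*24.305 + 1*26.982 + 3*28.085 + 12*15.999 + 2*1.008 = 417.254 g/mol.
Mass of Mg per formula unit: 3 × 24.305 = 72.915 g.
Weight fraction Mg = 72.915 / 417.254 = 0.1747.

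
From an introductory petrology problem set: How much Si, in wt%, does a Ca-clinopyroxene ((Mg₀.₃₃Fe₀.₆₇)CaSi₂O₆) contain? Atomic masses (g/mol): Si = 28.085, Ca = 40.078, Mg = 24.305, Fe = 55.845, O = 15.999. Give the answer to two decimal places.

23.63 wt%

Molar mass of (Mg₀.₃₃Fe₀.₆₇)CaSi₂O₆: 0.33·24.305 + 0.67·55.845 + 1·40.078 + 2·28.085 + 6·15.999 = 237.679 g/mol.
Mass of Si per formula unit: 2 × 28.085 = 56.170 g.
Weight fraction Si = 56.170 / 237.679 = 0.2363.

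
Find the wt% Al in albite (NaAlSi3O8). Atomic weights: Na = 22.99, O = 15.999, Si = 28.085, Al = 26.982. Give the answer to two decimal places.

10.29 weight percent

Molar mass of NaAlSi3O8: 1*22.99 + 1*26.982 + 3*28.085 + 8*15.999 = 262.219 g/mol.
Mass of Al per formula unit: 1 × 26.982 = 26.982 g.
Weight fraction Al = 26.982 / 262.219 = 0.1029.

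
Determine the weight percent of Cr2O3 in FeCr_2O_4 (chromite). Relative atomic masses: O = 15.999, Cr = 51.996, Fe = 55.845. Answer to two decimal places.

Molar mass of FeCr_2O_4 = 1*55.845 + 2*51.996 + 4*15.999 = 223.833 g/mol.
Each formula unit contains 2 Cr, equivalent to 2/2 = 1.0000 mol Cr2O3.
M(Cr2O3) = 2×51.996 + 3×15.999 = 151.989 g/mol.
Mass of Cr2O3 per formula unit = 1.0000 × 151.989 = 151.989 g.
Cr2O3 wt% = 151.989 / 223.833 × 100 = 67.90%.

67.90 wt%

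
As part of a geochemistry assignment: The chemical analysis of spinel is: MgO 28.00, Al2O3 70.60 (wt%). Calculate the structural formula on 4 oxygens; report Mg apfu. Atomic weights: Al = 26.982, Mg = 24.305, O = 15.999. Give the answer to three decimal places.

1.002 Mg apfu

MgO: 28.00/40.304 = 0.69472 mol → 0.69472 mol Mg, 0.69472 mol O.
Al2O3: 70.60/101.961 = 0.69242 mol → 1.38484 mol Al, 2.07726 mol O.
Total oxygen = 2.77198 mol. Normalization factor = 4/2.77198 = 1.44301.
Mg per 4 O = 0.69472 × 1.44301 = 1.002.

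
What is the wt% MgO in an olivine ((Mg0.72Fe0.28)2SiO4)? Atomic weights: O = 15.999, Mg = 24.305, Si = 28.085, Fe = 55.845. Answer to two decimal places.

36.65 wt%

Molar mass of (Mg0.72Fe0.28)2SiO4 = 1.44*24.305 + 0.56*55.845 + 1*28.085 + 4*15.999 = 158.353 g/mol.
Each formula unit contains 1.44 Mg, equivalent to 1.44/1 = 1.4400 mol MgO.
M(MgO) = 1×24.305 + 1×15.999 = 40.304 g/mol.
Mass of MgO per formula unit = 1.4400 × 40.304 = 58.038 g.
MgO wt% = 58.038 / 158.353 × 100 = 36.65%.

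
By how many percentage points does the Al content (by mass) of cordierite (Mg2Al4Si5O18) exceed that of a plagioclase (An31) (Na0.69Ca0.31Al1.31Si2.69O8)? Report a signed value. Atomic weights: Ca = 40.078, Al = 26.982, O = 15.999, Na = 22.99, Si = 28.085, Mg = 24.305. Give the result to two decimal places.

5.22 percentage points

M(Mg2Al4Si5O18) = 584.945 g/mol, so wt% Al = 107.928/584.945 × 100 = 18.45%.
M(Na0.69Ca0.31Al1.31Si2.69O8) = 267.174 g/mol, so wt% Al = 35.346/267.174 × 100 = 13.23%.
18.45 − 13.23 = 5.22 pp.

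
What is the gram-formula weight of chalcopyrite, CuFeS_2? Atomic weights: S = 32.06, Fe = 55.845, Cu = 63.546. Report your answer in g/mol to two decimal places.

183.51 g/mol

The formula mass is the sum 1*63.546 + 1*55.845 + 2*32.06.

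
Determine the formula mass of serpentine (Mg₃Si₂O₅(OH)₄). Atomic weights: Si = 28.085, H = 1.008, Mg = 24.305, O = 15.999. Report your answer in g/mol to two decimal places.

277.11 g/mol

The formula mass is the sum 3×24.305 + 2×28.085 + 9×15.999 + 4×1.008.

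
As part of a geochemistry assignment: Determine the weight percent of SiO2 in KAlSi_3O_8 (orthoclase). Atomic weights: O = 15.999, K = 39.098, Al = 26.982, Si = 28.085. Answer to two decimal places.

64.76 wt%

Molar mass of KAlSi_3O_8 = 1×39.098 + 1×26.982 + 3×28.085 + 8×15.999 = 278.327 g/mol.
Each formula unit contains 3 Si, equivalent to 3/1 = 3.0000 mol SiO2.
M(SiO2) = 1×28.085 + 2×15.999 = 60.083 g/mol.
Mass of SiO2 per formula unit = 3.0000 × 60.083 = 180.249 g.
SiO2 wt% = 180.249 / 278.327 × 100 = 64.76%.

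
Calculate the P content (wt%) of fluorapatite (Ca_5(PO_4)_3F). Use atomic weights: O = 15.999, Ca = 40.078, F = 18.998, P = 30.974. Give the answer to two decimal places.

18.43 wt%

M(Ca_5(PO_4)_3F) = 504.298 g/mol.
P contributes 3 × 30.974 = 92.922 g per mole.
92.922/504.298 = 0.1843 → 18.43%.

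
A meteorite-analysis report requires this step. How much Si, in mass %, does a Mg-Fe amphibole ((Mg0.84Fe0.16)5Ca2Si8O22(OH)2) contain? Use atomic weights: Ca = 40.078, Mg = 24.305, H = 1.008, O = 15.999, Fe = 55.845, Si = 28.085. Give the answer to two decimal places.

Molar mass of (Mg0.84Fe0.16)5Ca2Si8O22(OH)2: 4.20·24.305 + 0.80·55.845 + 2·40.078 + 8·28.085 + 24·15.999 + 2·1.008 = 837.585 g/mol.
Mass of Si per formula unit: 8 × 28.085 = 224.680 g.
Weight fraction Si = 224.680 / 837.585 = 0.2682.

26.82 mass %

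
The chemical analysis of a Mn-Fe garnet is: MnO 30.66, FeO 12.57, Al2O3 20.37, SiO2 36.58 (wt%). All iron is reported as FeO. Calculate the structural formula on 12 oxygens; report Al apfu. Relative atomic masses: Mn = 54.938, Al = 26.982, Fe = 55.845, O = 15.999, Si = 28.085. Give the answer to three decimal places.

MnO (M=70.937): mol = 0.43221; Mn = 0.43221, O = 0.43221.
FeO (M=71.844): mol = 0.17496; Fe = 0.17496, O = 0.17496.
Al2O3 (M=101.961): mol = 0.19978; Al = 0.39956, O = 0.59934.
SiO2 (M=60.083): mol = 0.60882; Si = 0.60882, O = 1.21764.
ΣO = 2.42415; factor = 12/ΣO = 4.95019.
Al apfu = 0.39956 × 4.95019 = 1.978.

1.978 Al apfu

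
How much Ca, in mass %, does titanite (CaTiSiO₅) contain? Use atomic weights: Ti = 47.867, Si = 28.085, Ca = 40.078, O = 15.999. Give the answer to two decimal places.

20.45 mass %

Molar mass of CaTiSiO₅: 1*40.078 + 1*47.867 + 1*28.085 + 5*15.999 = 196.025 g/mol.
Mass of Ca per formula unit: 1 × 40.078 = 40.078 g.
Weight fraction Ca = 40.078 / 196.025 = 0.2045.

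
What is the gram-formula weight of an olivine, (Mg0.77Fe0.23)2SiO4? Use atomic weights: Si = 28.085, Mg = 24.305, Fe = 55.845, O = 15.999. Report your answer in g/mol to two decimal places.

The formula mass is the sum 1.54×24.305 + 0.46×55.845 + 1×28.085 + 4×15.999.

155.20 g/mol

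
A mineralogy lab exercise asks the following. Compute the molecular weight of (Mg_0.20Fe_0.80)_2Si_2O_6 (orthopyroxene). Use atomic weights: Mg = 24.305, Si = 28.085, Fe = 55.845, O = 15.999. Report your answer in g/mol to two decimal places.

251.24 g/mol

Mg: 0.40 × 24.305 = 9.7220
Fe: 1.60 × 55.845 = 89.3520
Si: 2 × 28.085 = 56.1700
O: 6 × 15.999 = 95.9940
Summing the contributions gives the formula mass.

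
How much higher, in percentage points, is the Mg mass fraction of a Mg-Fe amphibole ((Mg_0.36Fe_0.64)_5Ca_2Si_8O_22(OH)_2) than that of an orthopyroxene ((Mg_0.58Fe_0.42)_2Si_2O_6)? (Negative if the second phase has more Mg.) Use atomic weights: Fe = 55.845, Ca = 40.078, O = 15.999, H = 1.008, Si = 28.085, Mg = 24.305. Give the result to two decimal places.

-7.62 percentage points

First mineral: 43.749 g Mg in 913.281 g formula = 4.79 wt% Mg.
Second mineral: 28.194 g Mg in 227.268 g formula = 12.41 wt% Mg.
4.79% − 12.41% gives a difference of -7.62 percentage points.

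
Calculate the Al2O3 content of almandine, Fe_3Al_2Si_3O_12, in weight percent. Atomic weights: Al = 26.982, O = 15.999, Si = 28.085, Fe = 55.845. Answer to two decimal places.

Molar mass of Fe_3Al_2Si_3O_12 = 3×55.845 + 2×26.982 + 3×28.085 + 12×15.999 = 497.742 g/mol.
Each formula unit contains 2 Al, equivalent to 2/2 = 1.0000 mol Al2O3.
M(Al2O3) = 2×26.982 + 3×15.999 = 101.961 g/mol.
Mass of Al2O3 per formula unit = 1.0000 × 101.961 = 101.961 g.
Al2O3 wt% = 101.961 / 497.742 × 100 = 20.48%.

20.48 wt%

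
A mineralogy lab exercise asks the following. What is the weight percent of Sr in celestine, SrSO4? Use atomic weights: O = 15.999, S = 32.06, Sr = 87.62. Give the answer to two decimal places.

M(SrSO4) = 183.676 g/mol.
Sr contributes 1 × 87.62 = 87.620 g per mole.
87.620/183.676 = 0.4770 → 47.70%.

47.70 mass %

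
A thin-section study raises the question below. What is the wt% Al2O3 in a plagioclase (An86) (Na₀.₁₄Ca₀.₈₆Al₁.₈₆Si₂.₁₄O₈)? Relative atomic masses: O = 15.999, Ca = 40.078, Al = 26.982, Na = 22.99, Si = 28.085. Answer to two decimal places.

M(Na₀.₁₄Ca₀.₈₆Al₁.₈₆Si₂.₁₄O₈) = 275.966 g/mol; M(Al2O3) = 101.961 g/mol.
Moles Al2O3 per formula unit = 1.86 Al ÷ 2 = 0.9300.
Al2O3 fraction = (0.9300 × 101.961) / 275.966 = 94.824/275.966 = 0.3436.

34.36 wt%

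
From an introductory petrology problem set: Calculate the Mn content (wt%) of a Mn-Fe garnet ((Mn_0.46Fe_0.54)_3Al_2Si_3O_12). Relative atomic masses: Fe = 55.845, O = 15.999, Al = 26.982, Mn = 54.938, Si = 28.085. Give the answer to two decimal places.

15.27 wt%

Molar mass of (Mn_0.46Fe_0.54)_3Al_2Si_3O_12: 1.38*54.938 + 1.62*55.845 + 2*26.982 + 3*28.085 + 12*15.999 = 496.490 g/mol.
Mass of Mn per formula unit: 1.38 × 54.938 = 75.814 g.
Weight fraction Mn = 75.814 / 496.490 = 0.1527.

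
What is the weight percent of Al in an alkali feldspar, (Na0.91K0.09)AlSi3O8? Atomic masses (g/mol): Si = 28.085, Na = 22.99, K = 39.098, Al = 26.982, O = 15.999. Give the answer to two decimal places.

10.23 weight percent

M((Na0.91K0.09)AlSi3O8) = 263.669 g/mol.
Al contributes 1 × 26.982 = 26.982 g per mole.
26.982/263.669 = 0.1023 → 10.23%.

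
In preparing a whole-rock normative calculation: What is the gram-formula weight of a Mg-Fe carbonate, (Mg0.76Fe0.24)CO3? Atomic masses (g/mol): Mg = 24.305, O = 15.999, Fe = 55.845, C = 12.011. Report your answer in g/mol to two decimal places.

91.88 g/mol

M = 0.76(24.305) + 0.24(55.845) + 1(12.011) + 3(15.999)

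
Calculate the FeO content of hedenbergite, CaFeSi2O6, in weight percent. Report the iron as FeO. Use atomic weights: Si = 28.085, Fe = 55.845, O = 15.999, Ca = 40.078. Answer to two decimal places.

Molar mass of CaFeSi2O6 = 1×40.078 + 1×55.845 + 2×28.085 + 6×15.999 = 248.087 g/mol.
Each formula unit contains 1 Fe, equivalent to 1/1 = 1.0000 mol FeO.
M(FeO) = 1×55.845 + 1×15.999 = 71.844 g/mol.
Mass of FeO per formula unit = 1.0000 × 71.844 = 71.844 g.
FeO wt% = 71.844 / 248.087 × 100 = 28.96%.

28.96 wt%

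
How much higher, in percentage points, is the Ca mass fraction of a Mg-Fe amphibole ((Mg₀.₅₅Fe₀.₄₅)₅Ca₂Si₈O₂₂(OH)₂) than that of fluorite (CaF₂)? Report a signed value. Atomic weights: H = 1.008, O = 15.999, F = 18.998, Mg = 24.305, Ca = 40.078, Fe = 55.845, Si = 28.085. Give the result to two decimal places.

-42.26 percentage points

First mineral: 80.156 g Ca in 883.318 g formula = 9.07 wt% Ca.
Second mineral: 40.078 g Ca in 78.074 g formula = 51.33 wt% Ca.
9.07% − 51.33% gives a difference of -42.26 percentage points.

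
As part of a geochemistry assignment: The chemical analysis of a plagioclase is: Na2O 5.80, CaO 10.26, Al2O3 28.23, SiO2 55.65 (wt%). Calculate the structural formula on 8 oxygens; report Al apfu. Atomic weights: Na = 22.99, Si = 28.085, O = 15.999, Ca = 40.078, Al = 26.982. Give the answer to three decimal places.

1.497 Al apfu

5.80 wt% Na2O ÷ 61.979 g/mol = 0.09358 mol, giving 0.18716 Na and 0.09358 O.
10.26 wt% CaO ÷ 56.077 g/mol = 0.18296 mol, giving 0.18296 Ca and 0.18296 O.
28.23 wt% Al2O3 ÷ 101.961 g/mol = 0.27687 mol, giving 0.55374 Al and 0.83061 O.
55.65 wt% SiO2 ÷ 60.083 g/mol = 0.92622 mol, giving 0.92622 Si and 1.85244 O.
Oxygen sums to 2.95959; scaling by 8/2.95959 = 2.70308 puts the formula on 8 O.
Al: 0.55374 × 2.70308 = 1.497 atoms per formula unit.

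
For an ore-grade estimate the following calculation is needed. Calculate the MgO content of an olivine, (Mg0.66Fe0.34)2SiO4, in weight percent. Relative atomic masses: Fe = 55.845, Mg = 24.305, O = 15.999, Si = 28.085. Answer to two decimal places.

32.81 wt%

Formula mass = 162.138 g/mol.
1.32 Mg → 1.3200 mol MgO per formula unit; M(MgO) = 40.304, so MgO mass = 53.201 g.
53.201/162.138 × 100 = 32.81 wt%.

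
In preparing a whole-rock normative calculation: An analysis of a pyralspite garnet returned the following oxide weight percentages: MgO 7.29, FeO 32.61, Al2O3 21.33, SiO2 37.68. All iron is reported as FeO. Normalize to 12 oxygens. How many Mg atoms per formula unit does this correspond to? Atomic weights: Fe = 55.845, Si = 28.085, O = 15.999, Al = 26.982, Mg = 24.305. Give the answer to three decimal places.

MgO: 7.29/40.304 = 0.18088 mol → 0.18088 mol Mg, 0.18088 mol O.
FeO: 32.61/71.844 = 0.45390 mol → 0.45390 mol Fe, 0.45390 mol O.
Al2O3: 21.33/101.961 = 0.20920 mol → 0.41840 mol Al, 0.62760 mol O.
SiO2: 37.68/60.083 = 0.62713 mol → 0.62713 mol Si, 1.25426 mol O.
Total oxygen = 2.51664 mol. Normalization factor = 12/2.51664 = 4.76826.
Mg per 12 O = 0.18088 × 4.76826 = 0.862.

0.862 Mg apfu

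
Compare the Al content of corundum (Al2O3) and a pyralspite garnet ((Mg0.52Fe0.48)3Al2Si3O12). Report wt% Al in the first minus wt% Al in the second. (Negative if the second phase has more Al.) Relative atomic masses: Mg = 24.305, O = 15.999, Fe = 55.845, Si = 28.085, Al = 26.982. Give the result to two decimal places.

M(Al2O3) = 101.961 g/mol, so wt% Al = 53.964/101.961 × 100 = 52.93%.
M((Mg0.52Fe0.48)3Al2Si3O12) = 448.540 g/mol, so wt% Al = 53.964/448.540 × 100 = 12.03%.
52.93 − 12.03 = 40.90 pp.

40.90 percentage points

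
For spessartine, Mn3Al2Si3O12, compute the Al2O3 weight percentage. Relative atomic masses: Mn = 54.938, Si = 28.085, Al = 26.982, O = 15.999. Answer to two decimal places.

M(Mn3Al2Si3O12) = 495.021 g/mol; M(Al2O3) = 101.961 g/mol.
Moles Al2O3 per formula unit = 2 Al ÷ 2 = 1.0000.
Al2O3 fraction = (1.0000 × 101.961) / 495.021 = 101.961/495.021 = 0.2060.

20.60 wt%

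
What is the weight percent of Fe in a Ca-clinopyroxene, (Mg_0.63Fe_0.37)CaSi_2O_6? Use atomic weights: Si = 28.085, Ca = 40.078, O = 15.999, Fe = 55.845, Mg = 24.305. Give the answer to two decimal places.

9.05 mass %

M((Mg_0.63Fe_0.37)CaSi_2O_6) = 228.217 g/mol.
Fe contributes 0.37 × 55.845 = 20.663 g per mole.
20.663/228.217 = 0.0905 → 9.05%.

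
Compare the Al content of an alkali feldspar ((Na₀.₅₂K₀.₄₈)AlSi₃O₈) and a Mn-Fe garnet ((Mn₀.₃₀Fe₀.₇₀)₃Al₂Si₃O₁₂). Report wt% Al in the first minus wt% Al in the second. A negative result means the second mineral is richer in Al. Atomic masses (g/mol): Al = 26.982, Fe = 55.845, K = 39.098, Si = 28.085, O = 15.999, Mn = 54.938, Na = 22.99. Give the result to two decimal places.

-0.86 percentage points

First mineral: 26.982 g Al in 269.951 g formula = 10.00 wt% Al.
Second mineral: 53.964 g Al in 496.926 g formula = 10.86 wt% Al.
10.00% − 10.86% gives a difference of -0.86 percentage points.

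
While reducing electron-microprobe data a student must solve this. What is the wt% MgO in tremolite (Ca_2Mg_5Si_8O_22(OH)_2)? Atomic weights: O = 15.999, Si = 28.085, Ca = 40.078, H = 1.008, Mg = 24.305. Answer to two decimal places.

Molar mass of Ca_2Mg_5Si_8O_22(OH)_2 = 2×40.078 + 5×24.305 + 8×28.085 + 24×15.999 + 2×1.008 = 812.353 g/mol.
Each formula unit contains 5 Mg, equivalent to 5/1 = 5.0000 mol MgO.
M(MgO) = 1×24.305 + 1×15.999 = 40.304 g/mol.
Mass of MgO per formula unit = 5.0000 × 40.304 = 201.520 g.
MgO wt% = 201.520 / 812.353 × 100 = 24.81%.

24.81 wt%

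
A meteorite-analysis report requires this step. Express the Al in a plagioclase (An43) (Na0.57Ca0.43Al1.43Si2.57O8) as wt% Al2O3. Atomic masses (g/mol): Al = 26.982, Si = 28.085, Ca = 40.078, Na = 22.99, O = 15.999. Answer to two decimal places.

Formula mass = 269.093 g/mol.
1.43 Al → 0.7150 mol Al2O3 per formula unit; M(Al2O3) = 101.961, so Al2O3 mass = 72.902 g.
72.902/269.093 × 100 = 27.09 wt%.

27.09 wt%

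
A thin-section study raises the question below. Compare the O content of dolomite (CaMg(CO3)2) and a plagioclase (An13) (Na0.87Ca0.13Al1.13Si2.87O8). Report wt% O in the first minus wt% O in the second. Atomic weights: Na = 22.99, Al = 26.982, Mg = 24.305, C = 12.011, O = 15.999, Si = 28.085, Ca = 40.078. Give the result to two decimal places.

O in CaMg(CO3)2: molar mass 184.399 g/mol; 6×15.999 = 95.994 g → 52.06 wt%.
O in Na0.87Ca0.13Al1.13Si2.87O8: molar mass 264.297 g/mol; 8×15.999 = 127.992 g → 48.43 wt%.
Difference = 52.06 − 48.43 = 3.63 percentage points.

3.63 percentage points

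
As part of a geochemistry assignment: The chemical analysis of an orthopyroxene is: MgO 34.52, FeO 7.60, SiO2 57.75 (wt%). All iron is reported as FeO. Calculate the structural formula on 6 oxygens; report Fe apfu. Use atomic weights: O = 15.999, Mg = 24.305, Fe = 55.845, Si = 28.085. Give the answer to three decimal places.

0.220 Fe apfu

MgO (M=40.304): mol = 0.85649; Mg = 0.85649, O = 0.85649.
FeO (M=71.844): mol = 0.10578; Fe = 0.10578, O = 0.10578.
SiO2 (M=60.083): mol = 0.96117; Si = 0.96117, O = 1.92234.
ΣO = 2.88461; factor = 6/ΣO = 2.08000.
Fe apfu = 0.10578 × 2.08000 = 0.220.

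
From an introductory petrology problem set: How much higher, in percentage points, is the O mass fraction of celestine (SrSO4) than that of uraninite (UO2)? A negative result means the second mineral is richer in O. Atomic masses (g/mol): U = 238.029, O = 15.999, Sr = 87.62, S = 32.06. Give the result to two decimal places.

22.99 percentage points

O in SrSO4: molar mass 183.676 g/mol; 4×15.999 = 63.996 g → 34.84 wt%.
O in UO2: molar mass 270.027 g/mol; 2×15.999 = 31.998 g → 11.85 wt%.
Difference = 34.84 − 11.85 = 22.99 percentage points.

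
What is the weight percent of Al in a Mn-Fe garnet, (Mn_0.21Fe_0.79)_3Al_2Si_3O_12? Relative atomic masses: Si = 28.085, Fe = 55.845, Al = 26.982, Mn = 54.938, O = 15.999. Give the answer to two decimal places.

Molar mass of (Mn_0.21Fe_0.79)_3Al_2Si_3O_12: 0.63×54.938 + 2.37×55.845 + 2×26.982 + 3×28.085 + 12×15.999 = 497.171 g/mol.
Mass of Al per formula unit: 2 × 26.982 = 53.964 g.
Weight fraction Al = 53.964 / 497.171 = 0.1085.

10.85 weight percent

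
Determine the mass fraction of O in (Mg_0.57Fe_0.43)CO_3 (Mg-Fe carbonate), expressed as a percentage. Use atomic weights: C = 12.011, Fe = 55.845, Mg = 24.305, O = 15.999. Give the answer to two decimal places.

Formula mass = 0.57*24.305 + 0.43*55.845 + 1*12.011 + 3*15.999 = 97.875 g/mol, of which 47.997 g is O.
So O makes up 47.997/97.875 = 0.4904 of the mass, i.e. 49.04%.

49.04 wt%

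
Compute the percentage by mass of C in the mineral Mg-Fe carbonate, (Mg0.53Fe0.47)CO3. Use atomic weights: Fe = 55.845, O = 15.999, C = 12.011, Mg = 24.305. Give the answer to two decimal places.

Formula mass = 0.53*24.305 + 0.47*55.845 + 1*12.011 + 3*15.999 = 99.137 g/mol, of which 12.011 g is C.
So C makes up 12.011/99.137 = 0.1212 of the mass, i.e. 12.12%.

12.12 mass %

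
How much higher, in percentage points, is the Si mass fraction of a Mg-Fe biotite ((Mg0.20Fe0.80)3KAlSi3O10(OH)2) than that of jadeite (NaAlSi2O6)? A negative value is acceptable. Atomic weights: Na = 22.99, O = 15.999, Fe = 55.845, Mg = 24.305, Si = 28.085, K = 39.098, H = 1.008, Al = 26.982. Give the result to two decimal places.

M((Mg0.20Fe0.80)3KAlSi3O10(OH)2) = 492.950 g/mol, so wt% Si = 84.255/492.950 × 100 = 17.09%.
M(NaAlSi2O6) = 202.136 g/mol, so wt% Si = 56.170/202.136 × 100 = 27.79%.
17.09 − 27.79 = -10.70 pp.

-10.70 percentage points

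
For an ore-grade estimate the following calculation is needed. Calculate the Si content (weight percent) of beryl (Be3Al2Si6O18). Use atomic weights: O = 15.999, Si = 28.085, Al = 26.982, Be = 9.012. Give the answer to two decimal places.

Molar mass of Be3Al2Si6O18: 3·9.012 + 2·26.982 + 6·28.085 + 18·15.999 = 537.492 g/mol.
Mass of Si per formula unit: 6 × 28.085 = 168.510 g.
Weight fraction Si = 168.510 / 537.492 = 0.3135.

31.35 weight percent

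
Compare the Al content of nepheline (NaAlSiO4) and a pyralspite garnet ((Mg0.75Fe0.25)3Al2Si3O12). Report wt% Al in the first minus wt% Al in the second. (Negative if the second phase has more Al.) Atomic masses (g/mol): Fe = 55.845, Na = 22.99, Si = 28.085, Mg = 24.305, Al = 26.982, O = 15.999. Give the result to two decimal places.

6.35 percentage points

M(NaAlSiO4) = 142.053 g/mol, so wt% Al = 26.982/142.053 × 100 = 18.99%.
M((Mg0.75Fe0.25)3Al2Si3O12) = 426.777 g/mol, so wt% Al = 53.964/426.777 × 100 = 12.64%.
18.99 − 12.64 = 6.35 pp.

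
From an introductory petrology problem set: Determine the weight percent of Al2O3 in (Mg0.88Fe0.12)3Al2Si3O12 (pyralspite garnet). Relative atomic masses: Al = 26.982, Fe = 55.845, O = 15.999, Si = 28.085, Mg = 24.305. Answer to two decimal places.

M((Mg0.88Fe0.12)3Al2Si3O12) = 414.476 g/mol; M(Al2O3) = 101.961 g/mol.
Moles Al2O3 per formula unit = 2 Al ÷ 2 = 1.0000.
Al2O3 fraction = (1.0000 × 101.961) / 414.476 = 101.961/414.476 = 0.2460.

24.60 wt%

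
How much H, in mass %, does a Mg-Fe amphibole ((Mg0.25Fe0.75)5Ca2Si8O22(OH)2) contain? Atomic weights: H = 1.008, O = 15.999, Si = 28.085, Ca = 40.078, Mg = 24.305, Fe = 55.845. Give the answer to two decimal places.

0.22 mass %

M((Mg0.25Fe0.75)5Ca2Si8O22(OH)2) = 930.628 g/mol.
H contributes 2 × 1.008 = 2.016 g per mole.
2.016/930.628 = 0.0022 → 0.22%.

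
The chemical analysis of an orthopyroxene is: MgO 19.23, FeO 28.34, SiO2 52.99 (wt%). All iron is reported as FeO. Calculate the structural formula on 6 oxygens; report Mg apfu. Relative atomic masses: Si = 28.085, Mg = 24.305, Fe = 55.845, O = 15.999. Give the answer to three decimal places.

1.086 Mg apfu

MgO: 19.23/40.304 = 0.47712 mol → 0.47712 mol Mg, 0.47712 mol O.
FeO: 28.34/71.844 = 0.39447 mol → 0.39447 mol Fe, 0.39447 mol O.
SiO2: 52.99/60.083 = 0.88195 mol → 0.88195 mol Si, 1.76390 mol O.
Total oxygen = 2.63549 mol. Normalization factor = 6/2.63549 = 2.27662.
Mg per 6 O = 0.47712 × 2.27662 = 1.086.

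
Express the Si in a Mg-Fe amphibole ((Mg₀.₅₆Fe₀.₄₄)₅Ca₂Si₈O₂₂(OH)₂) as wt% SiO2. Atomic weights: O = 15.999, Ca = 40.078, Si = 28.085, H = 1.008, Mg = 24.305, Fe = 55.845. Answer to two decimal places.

Molar mass of (Mg₀.₅₆Fe₀.₄₄)₅Ca₂Si₈O₂₂(OH)₂ = 2.80×24.305 + 2.20×55.845 + 2×40.078 + 8×28.085 + 24×15.999 + 2×1.008 = 881.741 g/mol.
Each formula unit contains 8 Si, equivalent to 8/1 = 8.0000 mol SiO2.
M(SiO2) = 1×28.085 + 2×15.999 = 60.083 g/mol.
Mass of SiO2 per formula unit = 8.0000 × 60.083 = 480.664 g.
SiO2 wt% = 480.664 / 881.741 × 100 = 54.51%.

54.51 wt%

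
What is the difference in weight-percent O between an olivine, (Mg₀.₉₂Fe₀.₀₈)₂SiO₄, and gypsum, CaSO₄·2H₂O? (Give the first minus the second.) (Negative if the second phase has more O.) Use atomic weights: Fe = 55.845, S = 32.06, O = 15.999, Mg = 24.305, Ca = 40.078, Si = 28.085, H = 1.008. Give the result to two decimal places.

O in (Mg₀.₉₂Fe₀.₀₈)₂SiO₄: molar mass 145.737 g/mol; 4×15.999 = 63.996 g → 43.91 wt%.
O in CaSO₄·2H₂O: molar mass 172.164 g/mol; 6×15.999 = 95.994 g → 55.76 wt%.
Difference = 43.91 − 55.76 = -11.85 percentage points.

-11.85 percentage points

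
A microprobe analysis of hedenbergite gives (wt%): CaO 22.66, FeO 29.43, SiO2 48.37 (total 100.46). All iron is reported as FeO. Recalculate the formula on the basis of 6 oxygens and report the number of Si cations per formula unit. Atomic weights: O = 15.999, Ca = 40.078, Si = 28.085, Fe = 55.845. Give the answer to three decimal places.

22.66 wt% CaO ÷ 56.077 g/mol = 0.40409 mol, giving 0.40409 Ca and 0.40409 O.
29.43 wt% FeO ÷ 71.844 g/mol = 0.40964 mol, giving 0.40964 Fe and 0.40964 O.
48.37 wt% SiO2 ÷ 60.083 g/mol = 0.80505 mol, giving 0.80505 Si and 1.61010 O.
Oxygen sums to 2.42383; scaling by 6/2.42383 = 2.47542 puts the formula on 6 O.
Si: 0.80505 × 2.47542 = 1.993 atoms per formula unit.

1.993 Si apfu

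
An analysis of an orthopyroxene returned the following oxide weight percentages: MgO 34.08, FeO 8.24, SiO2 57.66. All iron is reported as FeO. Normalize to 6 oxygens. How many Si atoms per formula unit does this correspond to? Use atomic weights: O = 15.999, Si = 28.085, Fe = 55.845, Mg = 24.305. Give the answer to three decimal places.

34.08 wt% MgO ÷ 40.304 g/mol = 0.84557 mol, giving 0.84557 Mg and 0.84557 O.
8.24 wt% FeO ÷ 71.844 g/mol = 0.11469 mol, giving 0.11469 Fe and 0.11469 O.
57.66 wt% SiO2 ÷ 60.083 g/mol = 0.95967 mol, giving 0.95967 Si and 1.91934 O.
Oxygen sums to 2.87960; scaling by 6/2.87960 = 2.08362 puts the formula on 6 O.
Si: 0.95967 × 2.08362 = 2.000 atoms per formula unit.

2.000 Si apfu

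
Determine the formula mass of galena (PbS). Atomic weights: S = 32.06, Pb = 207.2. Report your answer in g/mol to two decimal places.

M = 1×207.2 + 1×32.06

239.26 g/mol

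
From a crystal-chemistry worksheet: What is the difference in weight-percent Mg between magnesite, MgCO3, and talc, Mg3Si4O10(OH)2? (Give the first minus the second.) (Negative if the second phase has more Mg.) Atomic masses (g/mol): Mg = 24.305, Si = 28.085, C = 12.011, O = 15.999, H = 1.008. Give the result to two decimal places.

M(MgCO3) = 84.313 g/mol, so wt% Mg = 24.305/84.313 × 100 = 28.83%.
M(Mg3Si4O10(OH)2) = 379.259 g/mol, so wt% Mg = 72.915/379.259 × 100 = 19.23%.
28.83 − 19.23 = 9.60 pp.

9.60 percentage points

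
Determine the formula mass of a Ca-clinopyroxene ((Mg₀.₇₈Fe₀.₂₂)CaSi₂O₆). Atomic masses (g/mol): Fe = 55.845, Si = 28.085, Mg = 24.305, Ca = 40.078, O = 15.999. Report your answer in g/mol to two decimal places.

223.49 g/mol

M = 0.78×24.305 + 0.22×55.845 + 1×40.078 + 2×28.085 + 6×15.999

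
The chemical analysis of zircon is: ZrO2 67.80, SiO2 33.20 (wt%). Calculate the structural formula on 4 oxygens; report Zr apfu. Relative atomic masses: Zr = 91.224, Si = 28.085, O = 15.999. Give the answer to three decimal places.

ZrO2: 67.80/123.222 = 0.55023 mol → 0.55023 mol Zr, 1.10046 mol O.
SiO2: 33.20/60.083 = 0.55257 mol → 0.55257 mol Si, 1.10514 mol O.
Total oxygen = 2.20560 mol. Normalization factor = 4/2.20560 = 1.81357.
Zr per 4 O = 0.55023 × 1.81357 = 0.998.

0.998 Zr apfu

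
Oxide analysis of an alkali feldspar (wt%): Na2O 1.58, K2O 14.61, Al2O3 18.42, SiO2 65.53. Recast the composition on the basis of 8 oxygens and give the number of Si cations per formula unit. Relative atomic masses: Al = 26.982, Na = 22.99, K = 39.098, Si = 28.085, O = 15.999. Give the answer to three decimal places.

3.005 Si apfu

Na2O (M=61.979): mol = 0.02549; Na = 0.05098, O = 0.02549.
K2O (M=94.195): mol = 0.15510; K = 0.31020, O = 0.15510.
Al2O3 (M=101.961): mol = 0.18066; Al = 0.36132, O = 0.54198.
SiO2 (M=60.083): mol = 1.09066; Si = 1.09066, O = 2.18132.
ΣO = 2.90389; factor = 8/ΣO = 2.75493.
Si apfu = 1.09066 × 2.75493 = 3.005.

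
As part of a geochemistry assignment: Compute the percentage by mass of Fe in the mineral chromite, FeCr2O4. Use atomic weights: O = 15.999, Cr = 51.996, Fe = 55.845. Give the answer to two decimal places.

M(FeCr2O4) = 223.833 g/mol.
Fe contributes 1 × 55.845 = 55.845 g per mole.
55.845/223.833 = 0.2495 → 24.95%.

24.95 mass %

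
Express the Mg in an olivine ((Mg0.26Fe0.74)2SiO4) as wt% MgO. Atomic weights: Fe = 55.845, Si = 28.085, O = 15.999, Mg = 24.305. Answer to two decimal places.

M((Mg0.26Fe0.74)2SiO4) = 187.370 g/mol; M(MgO) = 40.304 g/mol.
Moles MgO per formula unit = 0.52 Mg ÷ 1 = 0.5200.
MgO fraction = (0.5200 × 40.304) / 187.370 = 20.958/187.370 = 0.1119.

11.19 wt%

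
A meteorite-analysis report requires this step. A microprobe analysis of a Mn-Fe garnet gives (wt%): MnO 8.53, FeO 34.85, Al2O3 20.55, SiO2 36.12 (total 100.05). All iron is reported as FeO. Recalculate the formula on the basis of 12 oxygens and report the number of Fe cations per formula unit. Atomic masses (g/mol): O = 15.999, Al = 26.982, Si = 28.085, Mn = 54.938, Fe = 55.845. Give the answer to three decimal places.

2.413 Fe apfu

8.53 wt% MnO ÷ 70.937 g/mol = 0.12025 mol, giving 0.12025 Mn and 0.12025 O.
34.85 wt% FeO ÷ 71.844 g/mol = 0.48508 mol, giving 0.48508 Fe and 0.48508 O.
20.55 wt% Al2O3 ÷ 101.961 g/mol = 0.20155 mol, giving 0.40310 Al and 0.60465 O.
36.12 wt% SiO2 ÷ 60.083 g/mol = 0.60117 mol, giving 0.60117 Si and 1.20234 O.
Oxygen sums to 2.41232; scaling by 12/2.41232 = 4.97446 puts the formula on 12 O.
Fe: 0.48508 × 4.97446 = 2.413 atoms per formula unit.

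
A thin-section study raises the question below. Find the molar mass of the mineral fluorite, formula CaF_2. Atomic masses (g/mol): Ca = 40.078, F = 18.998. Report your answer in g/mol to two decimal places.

78.07 g/mol

Ca: 1 × 40.078 = 40.0780
F: 2 × 18.998 = 37.9960
Summing the contributions gives the formula mass.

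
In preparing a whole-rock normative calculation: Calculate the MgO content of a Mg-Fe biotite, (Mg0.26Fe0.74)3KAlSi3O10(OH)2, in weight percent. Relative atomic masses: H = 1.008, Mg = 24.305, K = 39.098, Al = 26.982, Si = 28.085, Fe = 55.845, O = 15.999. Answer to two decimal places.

M((Mg0.26Fe0.74)3KAlSi3O10(OH)2) = 487.273 g/mol; M(MgO) = 40.304 g/mol.
Moles MgO per formula unit = 0.78 Mg ÷ 1 = 0.7800.
MgO fraction = (0.7800 × 40.304) / 487.273 = 31.437/487.273 = 0.0645.

6.45 wt%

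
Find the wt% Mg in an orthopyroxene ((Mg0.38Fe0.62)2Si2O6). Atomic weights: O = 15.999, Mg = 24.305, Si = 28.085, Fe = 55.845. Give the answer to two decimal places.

7.70 wt%

Formula mass = 0.76·24.305 + 1.24·55.845 + 2·28.085 + 6·15.999 = 239.884 g/mol, of which 18.472 g is Mg.
So Mg makes up 18.472/239.884 = 0.0770 of the mass, i.e. 7.70%.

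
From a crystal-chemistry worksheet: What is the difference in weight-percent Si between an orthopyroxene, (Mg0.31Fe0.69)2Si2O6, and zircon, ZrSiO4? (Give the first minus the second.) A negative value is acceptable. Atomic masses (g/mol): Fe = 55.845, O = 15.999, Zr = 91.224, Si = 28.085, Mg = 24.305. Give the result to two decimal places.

7.67 percentage points

First mineral: 56.170 g Si in 244.299 g formula = 22.99 wt% Si.
Second mineral: 28.085 g Si in 183.305 g formula = 15.32 wt% Si.
22.99% − 15.32% gives a difference of 7.67 percentage points.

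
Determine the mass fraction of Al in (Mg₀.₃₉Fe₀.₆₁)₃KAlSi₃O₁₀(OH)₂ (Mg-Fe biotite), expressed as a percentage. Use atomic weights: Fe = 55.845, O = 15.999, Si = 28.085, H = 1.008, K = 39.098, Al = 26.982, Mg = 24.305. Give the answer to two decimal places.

M((Mg₀.₃₉Fe₀.₆₁)₃KAlSi₃O₁₀(OH)₂) = 474.972 g/mol.
Al contributes 1 × 26.982 = 26.982 g per mole.
26.982/474.972 = 0.0568 → 5.68%.

5.68 weight percent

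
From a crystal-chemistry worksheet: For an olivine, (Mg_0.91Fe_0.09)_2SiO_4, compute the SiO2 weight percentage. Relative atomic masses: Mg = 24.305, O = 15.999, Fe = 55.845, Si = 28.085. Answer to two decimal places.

M((Mg_0.91Fe_0.09)_2SiO_4) = 146.368 g/mol; M(SiO2) = 60.083 g/mol.
Moles SiO2 per formula unit = 1 Si ÷ 1 = 1.0000.
SiO2 fraction = (1.0000 × 60.083) / 146.368 = 60.083/146.368 = 0.4105.

41.05 wt%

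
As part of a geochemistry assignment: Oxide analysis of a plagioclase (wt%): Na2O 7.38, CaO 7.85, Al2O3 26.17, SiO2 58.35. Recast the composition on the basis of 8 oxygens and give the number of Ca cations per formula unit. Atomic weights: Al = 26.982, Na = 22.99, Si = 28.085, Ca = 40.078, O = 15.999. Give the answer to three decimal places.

Na2O: 7.38/61.979 = 0.11907 mol → 0.23814 mol Na, 0.11907 mol O.
CaO: 7.85/56.077 = 0.13999 mol → 0.13999 mol Ca, 0.13999 mol O.
Al2O3: 26.17/101.961 = 0.25667 mol → 0.51334 mol Al, 0.77001 mol O.
SiO2: 58.35/60.083 = 0.97116 mol → 0.97116 mol Si, 1.94232 mol O.
Total oxygen = 2.97139 mol. Normalization factor = 8/2.97139 = 2.69234.
Ca per 8 O = 0.13999 × 2.69234 = 0.377.

0.377 Ca apfu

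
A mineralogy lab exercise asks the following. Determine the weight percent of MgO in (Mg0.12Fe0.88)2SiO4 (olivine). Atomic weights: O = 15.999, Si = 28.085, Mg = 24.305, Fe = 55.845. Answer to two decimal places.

4.93 wt%

Formula mass = 196.201 g/mol.
0.24 Mg → 0.2400 mol MgO per formula unit; M(MgO) = 40.304, so MgO mass = 9.673 g.
9.673/196.201 × 100 = 4.93 wt%.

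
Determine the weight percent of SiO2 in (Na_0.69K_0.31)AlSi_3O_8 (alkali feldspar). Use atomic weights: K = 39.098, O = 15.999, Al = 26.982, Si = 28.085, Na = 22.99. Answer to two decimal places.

67.46 wt%

Molar mass of (Na_0.69K_0.31)AlSi_3O_8 = 0.69·22.99 + 0.31·39.098 + 1·26.982 + 3·28.085 + 8·15.999 = 267.212 g/mol.
Each formula unit contains 3 Si, equivalent to 3/1 = 3.0000 mol SiO2.
M(SiO2) = 1×28.085 + 2×15.999 = 60.083 g/mol.
Mass of SiO2 per formula unit = 3.0000 × 60.083 = 180.249 g.
SiO2 wt% = 180.249 / 267.212 × 100 = 67.46%.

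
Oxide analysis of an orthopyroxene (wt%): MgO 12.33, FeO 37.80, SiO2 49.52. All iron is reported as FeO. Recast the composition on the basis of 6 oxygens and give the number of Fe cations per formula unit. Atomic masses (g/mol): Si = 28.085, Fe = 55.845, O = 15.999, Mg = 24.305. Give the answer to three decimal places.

MgO: 12.33/40.304 = 0.30592 mol → 0.30592 mol Mg, 0.30592 mol O.
FeO: 37.80/71.844 = 0.52614 mol → 0.52614 mol Fe, 0.52614 mol O.
SiO2: 49.52/60.083 = 0.82419 mol → 0.82419 mol Si, 1.64838 mol O.
Total oxygen = 2.48044 mol. Normalization factor = 6/2.48044 = 2.41893.
Fe per 6 O = 0.52614 × 2.41893 = 1.273.

1.273 Fe apfu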